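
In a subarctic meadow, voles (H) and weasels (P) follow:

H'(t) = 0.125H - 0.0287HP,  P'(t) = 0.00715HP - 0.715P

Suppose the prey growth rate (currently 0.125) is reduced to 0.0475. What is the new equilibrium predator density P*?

At the interior fixed point, setting dH/dt = 0 with H > 0 fixes P* = (prey growth rate)/(HP coefficient) — independent of the other coefficients.
With the change, P* = 0.0475/0.0287 = 1.66; it falls from 4.36.

P* ≈ 1.66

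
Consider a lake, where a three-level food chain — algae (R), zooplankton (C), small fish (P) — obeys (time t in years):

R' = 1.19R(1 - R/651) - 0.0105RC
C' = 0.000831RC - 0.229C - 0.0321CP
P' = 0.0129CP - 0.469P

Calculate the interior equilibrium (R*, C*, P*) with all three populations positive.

R* ≈ 442, C* ≈ 36.4, P* ≈ 4.31

From dP/dt = 0: 0.0129C* = 0.469, so C* = 36.4.
From dR/dt = 0: 1.19(1 - R*/651) = 0.0105·36.4, giving R* = 651·(1 - 0.321) = 442.
From dC/dt = 0: 0.000831·442 - 0.229 = 0.0321P*, so P* = 0.138/0.0321 = 4.31.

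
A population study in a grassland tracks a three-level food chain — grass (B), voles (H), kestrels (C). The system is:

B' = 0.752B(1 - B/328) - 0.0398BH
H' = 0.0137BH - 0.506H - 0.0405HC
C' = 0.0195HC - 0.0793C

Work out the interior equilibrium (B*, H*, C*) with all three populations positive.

B* ≈ 257, H* ≈ 4.07, C* ≈ 74.6

From dC/dt = 0: 0.0195H* = 0.0793, so H* = 4.07.
From dB/dt = 0: 0.752(1 - B*/328) = 0.0398·4.07, giving B* = 328·(1 - 0.215) = 257.
From dH/dt = 0: 0.0137·257 - 0.506 = 0.0405C*, so C* = 3.02/0.0405 = 74.6.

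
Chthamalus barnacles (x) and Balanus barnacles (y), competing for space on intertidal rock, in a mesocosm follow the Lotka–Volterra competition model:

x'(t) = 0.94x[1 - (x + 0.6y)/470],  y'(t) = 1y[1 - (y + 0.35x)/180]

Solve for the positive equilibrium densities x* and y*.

Setting both brackets to zero gives the nullclines x + 0.6y = 470 and 0.35x + y = 180.
Substituting y = 180 - 0.35x into the first: x(1 - 0.6·0.35) = 470 - 0.6·180.
So x* = 362/0.79 = 458, and then y* = 180 - 0.35·458 = 19.6.

x* ≈ 458, y* ≈ 19.6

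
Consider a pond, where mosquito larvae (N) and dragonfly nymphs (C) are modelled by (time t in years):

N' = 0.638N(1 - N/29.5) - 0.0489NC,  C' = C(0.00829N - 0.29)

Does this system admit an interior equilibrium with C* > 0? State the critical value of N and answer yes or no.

Threshold N = 35; K < 35, so no, the predator goes extinct.

The predator equation gives dC/dt > 0 only when N > 0.29/0.00829 = 35.
Without the predator, N → K = 29.5. Since 29.5 < 35, the predator cannot invade.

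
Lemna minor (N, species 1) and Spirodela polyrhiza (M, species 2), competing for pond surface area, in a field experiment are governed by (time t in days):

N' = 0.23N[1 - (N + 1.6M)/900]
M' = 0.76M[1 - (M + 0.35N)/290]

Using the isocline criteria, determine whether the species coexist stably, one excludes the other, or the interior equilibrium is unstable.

Compare the nullcline intercepts: K1/α12 = 900/1.6 = 562 > K2 = 290; K2/α21 = 290/0.35 = 829 < K1 = 900.
Since the inequalities point opposite ways, species 1 can invade but species 2 cannot.

species 1 excludes species 2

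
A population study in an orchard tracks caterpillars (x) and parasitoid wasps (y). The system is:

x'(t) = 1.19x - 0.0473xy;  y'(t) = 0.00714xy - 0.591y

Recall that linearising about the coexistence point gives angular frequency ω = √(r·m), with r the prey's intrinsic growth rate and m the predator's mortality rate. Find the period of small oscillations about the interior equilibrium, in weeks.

T ≈ 7.49 weeks

Here r = 1.19 and m = 0.591, so r·m = 0.703.
ω = √0.703 = 0.839 per week, hence T = 2π/ω ≈ 7.49 weeks.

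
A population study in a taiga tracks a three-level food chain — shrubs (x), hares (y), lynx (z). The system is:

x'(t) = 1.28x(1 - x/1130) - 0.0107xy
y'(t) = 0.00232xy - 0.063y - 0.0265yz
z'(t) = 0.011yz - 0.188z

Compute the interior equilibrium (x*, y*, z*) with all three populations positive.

From dz/dt = 0: 0.011y* = 0.188, so y* = 17.1.
From dx/dt = 0: 1.28(1 - x*/1130) = 0.0107·17.1, giving x* = 1130·(1 - 0.143) = 969.
From dy/dt = 0: 0.00232·969 - 0.063 = 0.0265z*, so z* = 2.18/0.0265 = 82.4.

x* ≈ 969, y* ≈ 17.1, z* ≈ 82.4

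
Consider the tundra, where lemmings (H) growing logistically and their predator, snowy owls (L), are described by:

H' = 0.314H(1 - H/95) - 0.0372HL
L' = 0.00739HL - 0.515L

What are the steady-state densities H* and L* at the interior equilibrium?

H* ≈ 69.7, L* ≈ 2.25

From dL/dt = 0 with L > 0: 0.00739H* = 0.515, so H* = 69.7.
Substitute into dH/dt = 0: 0.314(1 - 69.7/95) = 0.0372L*.
The bracket is 0.266, giving L* = 0.0837/0.0372 = 2.25.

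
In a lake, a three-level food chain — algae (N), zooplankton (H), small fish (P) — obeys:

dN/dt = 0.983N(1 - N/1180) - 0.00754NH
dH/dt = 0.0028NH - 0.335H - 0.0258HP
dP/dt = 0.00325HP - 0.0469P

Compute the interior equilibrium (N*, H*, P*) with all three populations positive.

From dP/dt = 0: 0.00325H* = 0.0469, so H* = 14.4.
From dN/dt = 0: 0.983(1 - N*/1180) = 0.00754·14.4, giving N* = 1180·(1 - 0.111) = 1050.
From dH/dt = 0: 0.0028·1050 - 0.335 = 0.0258P*, so P* = 2.6/0.0258 = 101.

N* ≈ 1050, H* ≈ 14.4, P* ≈ 101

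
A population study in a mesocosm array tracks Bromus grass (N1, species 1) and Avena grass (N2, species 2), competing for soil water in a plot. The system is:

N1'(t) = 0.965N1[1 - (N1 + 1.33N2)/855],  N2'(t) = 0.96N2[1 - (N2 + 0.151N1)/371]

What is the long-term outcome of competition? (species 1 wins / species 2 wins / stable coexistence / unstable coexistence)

Compare the nullcline intercepts: K1/α12 = 855/1.33 = 643 > K2 = 371; K2/α21 = 371/0.151 = 2460 > K1 = 855.
Since both inequalities hold, each species can invade when rare, so the interior equilibrium is stable.

stable coexistence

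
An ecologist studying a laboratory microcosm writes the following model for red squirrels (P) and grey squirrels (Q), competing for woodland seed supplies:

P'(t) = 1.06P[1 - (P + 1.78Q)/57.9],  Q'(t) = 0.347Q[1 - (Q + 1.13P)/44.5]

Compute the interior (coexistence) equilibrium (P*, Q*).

Setting both brackets to zero gives the nullclines P + 1.78Q = 57.9 and 1.13P + Q = 44.5.
Substituting Q = 44.5 - 1.13P into the first: P(1 - 1.78·1.13) = 57.9 - 1.78·44.5.
So P* = -21.3/-1.01 = 21.1, and then Q* = 44.5 - 1.13·21.1 = 20.7.

P* ≈ 21.1, Q* ≈ 20.7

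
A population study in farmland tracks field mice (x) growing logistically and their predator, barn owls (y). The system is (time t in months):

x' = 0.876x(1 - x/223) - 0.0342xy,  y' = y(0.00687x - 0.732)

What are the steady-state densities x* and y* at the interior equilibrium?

From dy/dt = 0 with y > 0: 0.00687x* = 0.732, so x* = 107.
Substitute into dx/dt = 0: 0.876(1 - 107/223) = 0.0342y*.
The bracket is 0.522, giving y* = 0.457/0.0342 = 13.4.

x* ≈ 107, y* ≈ 13.4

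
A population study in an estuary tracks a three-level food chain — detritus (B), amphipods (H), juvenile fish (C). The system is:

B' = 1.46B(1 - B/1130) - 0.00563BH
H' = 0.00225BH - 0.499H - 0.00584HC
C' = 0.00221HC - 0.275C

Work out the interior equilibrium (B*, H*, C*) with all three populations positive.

From dC/dt = 0: 0.00221H* = 0.275, so H* = 124.
From dB/dt = 0: 1.46(1 - B*/1130) = 0.00563·124, giving B* = 1130·(1 - 0.48) = 588.
From dH/dt = 0: 0.00225·588 - 0.499 = 0.00584C*, so C* = 0.824/0.00584 = 141.

B* ≈ 588, H* ≈ 124, C* ≈ 141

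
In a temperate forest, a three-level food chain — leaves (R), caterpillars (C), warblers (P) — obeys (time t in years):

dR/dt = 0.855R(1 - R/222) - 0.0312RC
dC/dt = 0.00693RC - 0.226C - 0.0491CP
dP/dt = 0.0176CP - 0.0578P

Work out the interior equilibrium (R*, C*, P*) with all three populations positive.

From dP/dt = 0: 0.0176C* = 0.0578, so C* = 3.28.
From dR/dt = 0: 0.855(1 - R*/222) = 0.0312·3.28, giving R* = 222·(1 - 0.12) = 195.
From dC/dt = 0: 0.00693·195 - 0.226 = 0.0491P*, so P* = 1.13/0.0491 = 23.

R* ≈ 195, C* ≈ 3.28, P* ≈ 23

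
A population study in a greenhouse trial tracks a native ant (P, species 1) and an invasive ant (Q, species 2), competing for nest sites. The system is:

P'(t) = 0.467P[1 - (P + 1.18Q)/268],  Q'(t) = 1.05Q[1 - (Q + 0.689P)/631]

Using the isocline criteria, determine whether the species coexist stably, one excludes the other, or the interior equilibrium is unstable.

Compare the nullcline intercepts: K1/α12 = 268/1.18 = 227 < K2 = 631; K2/α21 = 631/0.689 = 916 > K1 = 268.
Since the inequalities point opposite ways, species 2 can invade but species 1 cannot.

species 2 excludes species 1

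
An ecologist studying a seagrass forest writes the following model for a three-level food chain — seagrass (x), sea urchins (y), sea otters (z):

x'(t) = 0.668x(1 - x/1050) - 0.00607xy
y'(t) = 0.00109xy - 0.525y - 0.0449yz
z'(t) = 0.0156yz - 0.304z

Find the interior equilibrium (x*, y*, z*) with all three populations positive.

x* ≈ 864, y* ≈ 19.5, z* ≈ 9.28

From dz/dt = 0: 0.0156y* = 0.304, so y* = 19.5.
From dx/dt = 0: 0.668(1 - x*/1050) = 0.00607·19.5, giving x* = 1050·(1 - 0.177) = 864.
From dy/dt = 0: 0.00109·864 - 0.525 = 0.0449z*, so z* = 0.417/0.0449 = 9.28.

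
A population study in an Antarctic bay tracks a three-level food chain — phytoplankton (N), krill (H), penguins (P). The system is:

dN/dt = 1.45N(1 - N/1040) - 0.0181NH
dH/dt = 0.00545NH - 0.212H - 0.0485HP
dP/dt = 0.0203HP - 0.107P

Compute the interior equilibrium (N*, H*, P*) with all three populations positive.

N* ≈ 972, H* ≈ 5.27, P* ≈ 105

From dP/dt = 0: 0.0203H* = 0.107, so H* = 5.27.
From dN/dt = 0: 1.45(1 - N*/1040) = 0.0181·5.27, giving N* = 1040·(1 - 0.0658) = 972.
From dH/dt = 0: 0.00545·972 - 0.212 = 0.0485P*, so P* = 5.08/0.0485 = 105.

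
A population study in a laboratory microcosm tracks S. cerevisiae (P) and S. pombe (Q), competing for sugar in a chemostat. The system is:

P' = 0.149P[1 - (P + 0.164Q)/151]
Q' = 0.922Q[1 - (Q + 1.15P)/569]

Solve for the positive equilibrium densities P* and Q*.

P* ≈ 71.1, Q* ≈ 487

Setting both brackets to zero gives the nullclines P + 0.164Q = 151 and 1.15P + Q = 569.
Substituting Q = 569 - 1.15P into the first: P(1 - 0.164·1.15) = 151 - 0.164·569.
So P* = 57.7/0.811 = 71.1, and then Q* = 569 - 1.15·71.1 = 487.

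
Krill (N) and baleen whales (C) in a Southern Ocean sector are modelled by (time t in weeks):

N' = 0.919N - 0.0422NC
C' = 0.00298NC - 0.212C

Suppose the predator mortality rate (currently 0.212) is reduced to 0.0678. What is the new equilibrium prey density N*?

At the interior fixed point, setting dC/dt = 0 with C > 0 fixes N* = (predator death rate)/(NC coefficient) — independent of the other coefficients.
With the change, N* = 0.0678/0.00298 = 22.8; it falls from 71.1.

N* ≈ 22.8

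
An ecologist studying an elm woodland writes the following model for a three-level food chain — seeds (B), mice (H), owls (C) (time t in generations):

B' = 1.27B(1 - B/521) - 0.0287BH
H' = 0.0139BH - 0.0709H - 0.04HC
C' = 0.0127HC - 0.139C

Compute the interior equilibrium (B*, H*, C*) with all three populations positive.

From dC/dt = 0: 0.0127H* = 0.139, so H* = 10.9.
From dB/dt = 0: 1.27(1 - B*/521) = 0.0287·10.9, giving B* = 521·(1 - 0.247) = 392.
From dH/dt = 0: 0.0139·392 - 0.0709 = 0.04C*, so C* = 5.38/0.04 = 134.

B* ≈ 392, H* ≈ 10.9, C* ≈ 134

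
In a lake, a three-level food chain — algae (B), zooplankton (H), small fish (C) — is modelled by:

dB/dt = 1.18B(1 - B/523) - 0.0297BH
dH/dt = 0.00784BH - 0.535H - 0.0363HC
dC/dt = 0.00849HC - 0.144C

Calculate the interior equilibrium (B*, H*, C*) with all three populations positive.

B* ≈ 300, H* ≈ 17, C* ≈ 50

From dC/dt = 0: 0.00849H* = 0.144, so H* = 17.
From dB/dt = 0: 1.18(1 - B*/523) = 0.0297·17, giving B* = 523·(1 - 0.427) = 300.
From dH/dt = 0: 0.00784·300 - 0.535 = 0.0363C*, so C* = 1.81/0.0363 = 50.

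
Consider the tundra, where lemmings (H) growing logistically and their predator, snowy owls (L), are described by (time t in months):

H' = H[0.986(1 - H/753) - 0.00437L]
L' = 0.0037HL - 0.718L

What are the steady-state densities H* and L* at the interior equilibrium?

From dL/dt = 0 with L > 0: 0.0037H* = 0.718, so H* = 194.
Substitute into dH/dt = 0: 0.986(1 - 194/753) = 0.00437L*.
The bracket is 0.742, giving L* = 0.732/0.00437 = 167.

H* ≈ 194, L* ≈ 167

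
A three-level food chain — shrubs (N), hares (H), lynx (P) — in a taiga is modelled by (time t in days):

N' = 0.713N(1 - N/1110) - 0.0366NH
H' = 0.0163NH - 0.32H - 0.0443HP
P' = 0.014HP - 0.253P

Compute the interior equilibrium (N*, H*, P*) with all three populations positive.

N* ≈ 80.3, H* ≈ 18.1, P* ≈ 22.3

From dP/dt = 0: 0.014H* = 0.253, so H* = 18.1.
From dN/dt = 0: 0.713(1 - N*/1110) = 0.0366·18.1, giving N* = 1110·(1 - 0.928) = 80.3.
From dH/dt = 0: 0.0163·80.3 - 0.32 = 0.0443P*, so P* = 0.989/0.0443 = 22.3.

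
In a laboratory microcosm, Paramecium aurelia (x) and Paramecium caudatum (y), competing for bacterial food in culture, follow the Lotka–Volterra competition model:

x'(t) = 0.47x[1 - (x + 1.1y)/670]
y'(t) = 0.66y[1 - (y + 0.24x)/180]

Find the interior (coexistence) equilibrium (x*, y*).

x* ≈ 641, y* ≈ 26.1

Setting both brackets to zero gives the nullclines x + 1.1y = 670 and 0.24x + y = 180.
Substituting y = 180 - 0.24x into the first: x(1 - 1.1·0.24) = 670 - 1.1·180.
So x* = 472/0.736 = 641, and then y* = 180 - 0.24·641 = 26.1.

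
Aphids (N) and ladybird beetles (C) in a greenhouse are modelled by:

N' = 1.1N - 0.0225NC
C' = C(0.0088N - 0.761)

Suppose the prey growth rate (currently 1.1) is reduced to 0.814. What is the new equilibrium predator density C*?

At the interior fixed point, setting dN/dt = 0 with N > 0 fixes C* = (prey growth rate)/(NC coefficient) — independent of the other coefficients.
With the change, C* = 0.814/0.0225 = 36.2; it falls from 48.9.

C* ≈ 36.2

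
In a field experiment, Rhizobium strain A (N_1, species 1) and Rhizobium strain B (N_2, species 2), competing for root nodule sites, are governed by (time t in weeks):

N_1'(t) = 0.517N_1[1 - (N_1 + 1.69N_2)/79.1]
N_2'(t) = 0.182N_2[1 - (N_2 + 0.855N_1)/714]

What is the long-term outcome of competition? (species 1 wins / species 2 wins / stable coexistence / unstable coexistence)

species 2 excludes species 1

Compare the nullcline intercepts: K1/α12 = 79.1/1.69 = 46.8 < K2 = 714; K2/α21 = 714/0.855 = 835 > K1 = 79.1.
Since the inequalities point opposite ways, species 2 can invade but species 1 cannot.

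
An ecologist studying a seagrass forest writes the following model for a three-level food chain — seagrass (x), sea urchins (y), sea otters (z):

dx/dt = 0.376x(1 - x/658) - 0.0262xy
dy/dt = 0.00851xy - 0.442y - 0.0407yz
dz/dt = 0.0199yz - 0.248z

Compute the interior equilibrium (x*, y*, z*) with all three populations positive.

x* ≈ 86.6, y* ≈ 12.5, z* ≈ 7.25

From dz/dt = 0: 0.0199y* = 0.248, so y* = 12.5.
From dx/dt = 0: 0.376(1 - x*/658) = 0.0262·12.5, giving x* = 658·(1 - 0.868) = 86.6.
From dy/dt = 0: 0.00851·86.6 - 0.442 = 0.0407z*, so z* = 0.295/0.0407 = 7.25.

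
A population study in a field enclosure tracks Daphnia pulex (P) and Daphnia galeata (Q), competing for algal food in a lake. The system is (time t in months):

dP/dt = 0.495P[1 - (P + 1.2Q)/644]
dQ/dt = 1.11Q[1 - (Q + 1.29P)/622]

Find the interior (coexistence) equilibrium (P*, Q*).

Setting both brackets to zero gives the nullclines P + 1.2Q = 644 and 1.29P + Q = 622.
Substituting Q = 622 - 1.29P into the first: P(1 - 1.2·1.29) = 644 - 1.2·622.
So P* = -102/-0.548 = 187, and then Q* = 622 - 1.29·187 = 381.

P* ≈ 187, Q* ≈ 381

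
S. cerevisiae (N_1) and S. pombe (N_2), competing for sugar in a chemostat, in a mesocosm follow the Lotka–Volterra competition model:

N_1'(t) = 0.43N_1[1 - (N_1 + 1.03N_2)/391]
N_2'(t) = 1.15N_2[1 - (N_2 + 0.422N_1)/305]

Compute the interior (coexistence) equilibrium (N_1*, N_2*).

Setting both brackets to zero gives the nullclines N_1 + 1.03N_2 = 391 and 0.422N_1 + N_2 = 305.
Substituting N_2 = 305 - 0.422N_1 into the first: N_1(1 - 1.03·0.422) = 391 - 1.03·305.
So N_1* = 76.8/0.565 = 136, and then N_2* = 305 - 0.422·136 = 248.

N_1* ≈ 136, N_2* ≈ 248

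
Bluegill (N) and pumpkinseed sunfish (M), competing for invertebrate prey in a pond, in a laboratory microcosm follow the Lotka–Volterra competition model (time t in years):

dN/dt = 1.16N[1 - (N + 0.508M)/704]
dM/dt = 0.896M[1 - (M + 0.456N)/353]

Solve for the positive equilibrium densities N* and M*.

Setting both brackets to zero gives the nullclines N + 0.508M = 704 and 0.456N + M = 353.
Substituting M = 353 - 0.456N into the first: N(1 - 0.508·0.456) = 704 - 0.508·353.
So N* = 525/0.768 = 683, and then M* = 353 - 0.456·683 = 41.6.

N* ≈ 683, M* ≈ 41.6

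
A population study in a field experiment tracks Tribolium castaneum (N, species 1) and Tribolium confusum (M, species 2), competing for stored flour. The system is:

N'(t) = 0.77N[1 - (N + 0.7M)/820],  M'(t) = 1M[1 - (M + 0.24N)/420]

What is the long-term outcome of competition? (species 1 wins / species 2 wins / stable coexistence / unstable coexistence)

stable coexistence

Compare the nullcline intercepts: K1/α12 = 820/0.7 = 1170 > K2 = 420; K2/α21 = 420/0.24 = 1750 > K1 = 820.
Since both inequalities hold, each species can invade when rare, so the interior equilibrium is stable.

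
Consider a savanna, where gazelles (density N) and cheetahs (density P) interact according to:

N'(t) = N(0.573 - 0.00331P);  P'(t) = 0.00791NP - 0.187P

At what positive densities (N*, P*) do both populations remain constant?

N* ≈ 23.6, P* ≈ 173

Set dP/dt = 0 with P > 0: 0.00791N - 0.187 = 0, so N* = 0.187/0.00791 = 23.6.
Set dN/dt = 0 with N > 0: 0.573 - 0.00331P = 0, so P* = 0.573/0.00331 = 173.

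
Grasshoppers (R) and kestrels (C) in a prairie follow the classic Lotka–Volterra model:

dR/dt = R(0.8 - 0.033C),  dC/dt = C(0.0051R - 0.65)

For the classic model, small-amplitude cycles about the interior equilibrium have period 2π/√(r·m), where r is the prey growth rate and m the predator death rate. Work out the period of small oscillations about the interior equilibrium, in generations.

T ≈ 8.71 generations

Here r = 0.8 and m = 0.65, so r·m = 0.52.
ω = √0.52 = 0.721 per generation, hence T = 2π/ω ≈ 8.71 generations.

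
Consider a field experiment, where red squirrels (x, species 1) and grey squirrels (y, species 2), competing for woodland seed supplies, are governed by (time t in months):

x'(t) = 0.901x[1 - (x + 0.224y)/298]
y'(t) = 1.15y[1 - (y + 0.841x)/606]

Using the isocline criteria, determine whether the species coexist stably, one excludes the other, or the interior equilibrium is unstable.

stable coexistence

Compare the nullcline intercepts: K1/α12 = 298/0.224 = 1330 > K2 = 606; K2/α21 = 606/0.841 = 721 > K1 = 298.
Since both inequalities hold, each species can invade when rare, so the interior equilibrium is stable.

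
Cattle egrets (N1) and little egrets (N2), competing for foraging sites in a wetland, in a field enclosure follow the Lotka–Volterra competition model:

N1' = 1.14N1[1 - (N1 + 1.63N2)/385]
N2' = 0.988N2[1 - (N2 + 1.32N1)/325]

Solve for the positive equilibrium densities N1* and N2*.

N1* ≈ 126, N2* ≈ 159

Setting both brackets to zero gives the nullclines N1 + 1.63N2 = 385 and 1.32N1 + N2 = 325.
Substituting N2 = 325 - 1.32N1 into the first: N1(1 - 1.63·1.32) = 385 - 1.63·325.
So N1* = -145/-1.15 = 126, and then N2* = 325 - 1.32·126 = 159.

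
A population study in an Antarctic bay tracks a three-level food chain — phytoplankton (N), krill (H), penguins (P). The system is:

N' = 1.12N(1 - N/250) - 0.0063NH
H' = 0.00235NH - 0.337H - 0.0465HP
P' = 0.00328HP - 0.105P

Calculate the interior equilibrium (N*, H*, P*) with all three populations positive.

From dP/dt = 0: 0.00328H* = 0.105, so H* = 32.
From dN/dt = 0: 1.12(1 - N*/250) = 0.0063·32, giving N* = 250·(1 - 0.18) = 205.
From dH/dt = 0: 0.00235·205 - 0.337 = 0.0465P*, so P* = 0.145/0.0465 = 3.11.

N* ≈ 205, H* ≈ 32, P* ≈ 3.11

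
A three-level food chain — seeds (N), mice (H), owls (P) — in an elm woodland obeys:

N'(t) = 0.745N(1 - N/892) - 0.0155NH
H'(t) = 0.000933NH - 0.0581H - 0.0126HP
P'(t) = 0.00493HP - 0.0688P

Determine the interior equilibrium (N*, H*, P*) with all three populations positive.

From dP/dt = 0: 0.00493H* = 0.0688, so H* = 14.
From dN/dt = 0: 0.745(1 - N*/892) = 0.0155·14, giving N* = 892·(1 - 0.29) = 633.
From dH/dt = 0: 0.000933·633 - 0.0581 = 0.0126P*, so P* = 0.532/0.0126 = 42.3.

N* ≈ 633, H* ≈ 14, P* ≈ 42.3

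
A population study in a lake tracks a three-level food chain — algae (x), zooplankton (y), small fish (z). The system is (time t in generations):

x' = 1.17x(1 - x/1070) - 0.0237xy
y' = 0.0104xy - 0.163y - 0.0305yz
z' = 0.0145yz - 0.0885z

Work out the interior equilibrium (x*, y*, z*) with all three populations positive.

From dz/dt = 0: 0.0145y* = 0.0885, so y* = 6.1.
From dx/dt = 0: 1.17(1 - x*/1070) = 0.0237·6.1, giving x* = 1070·(1 - 0.124) = 938.
From dy/dt = 0: 0.0104·938 - 0.163 = 0.0305z*, so z* = 9.59/0.0305 = 314.

x* ≈ 938, y* ≈ 6.1, z* ≈ 314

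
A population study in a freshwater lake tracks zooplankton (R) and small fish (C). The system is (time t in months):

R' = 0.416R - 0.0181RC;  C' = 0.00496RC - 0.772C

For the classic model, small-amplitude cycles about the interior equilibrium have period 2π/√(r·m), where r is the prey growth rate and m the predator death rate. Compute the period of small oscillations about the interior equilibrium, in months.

Here r = 0.416 and m = 0.772, so r·m = 0.321.
ω = √0.321 = 0.567 per month, hence T = 2π/ω ≈ 11.1 months.

T ≈ 11.1 months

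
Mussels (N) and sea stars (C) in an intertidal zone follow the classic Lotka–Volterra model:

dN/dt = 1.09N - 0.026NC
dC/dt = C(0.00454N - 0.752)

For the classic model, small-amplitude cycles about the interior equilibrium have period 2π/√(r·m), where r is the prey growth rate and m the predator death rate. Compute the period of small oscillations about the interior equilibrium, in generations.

T ≈ 6.94 generations

Here r = 1.09 and m = 0.752, so r·m = 0.82.
ω = √0.82 = 0.905 per generation, hence T = 2π/ω ≈ 6.94 generations.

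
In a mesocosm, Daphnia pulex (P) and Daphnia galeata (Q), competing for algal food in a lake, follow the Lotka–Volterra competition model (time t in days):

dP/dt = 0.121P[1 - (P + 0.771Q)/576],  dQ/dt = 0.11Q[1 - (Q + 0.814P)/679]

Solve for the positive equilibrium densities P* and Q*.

P* ≈ 141, Q* ≈ 564

Setting both brackets to zero gives the nullclines P + 0.771Q = 576 and 0.814P + Q = 679.
Substituting Q = 679 - 0.814P into the first: P(1 - 0.771·0.814) = 576 - 0.771·679.
So P* = 52.5/0.372 = 141, and then Q* = 679 - 0.814·141 = 564.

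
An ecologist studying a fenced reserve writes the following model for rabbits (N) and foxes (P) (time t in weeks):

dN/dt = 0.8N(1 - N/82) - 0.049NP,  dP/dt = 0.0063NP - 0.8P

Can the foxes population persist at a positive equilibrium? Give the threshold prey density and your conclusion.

Threshold N = 127; K < 127, so no, the predator goes extinct.

The predator equation gives dP/dt > 0 only when N > 0.8/0.0063 = 127.
Without the predator, N → K = 82. Since 82 < 127, the predator cannot invade.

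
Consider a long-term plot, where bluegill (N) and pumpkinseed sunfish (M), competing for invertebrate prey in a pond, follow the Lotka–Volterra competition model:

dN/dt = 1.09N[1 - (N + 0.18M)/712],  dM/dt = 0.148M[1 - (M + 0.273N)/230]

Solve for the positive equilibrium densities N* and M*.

N* ≈ 705, M* ≈ 37.5

Setting both brackets to zero gives the nullclines N + 0.18M = 712 and 0.273N + M = 230.
Substituting M = 230 - 0.273N into the first: N(1 - 0.18·0.273) = 712 - 0.18·230.
So N* = 671/0.951 = 705, and then M* = 230 - 0.273·705 = 37.5.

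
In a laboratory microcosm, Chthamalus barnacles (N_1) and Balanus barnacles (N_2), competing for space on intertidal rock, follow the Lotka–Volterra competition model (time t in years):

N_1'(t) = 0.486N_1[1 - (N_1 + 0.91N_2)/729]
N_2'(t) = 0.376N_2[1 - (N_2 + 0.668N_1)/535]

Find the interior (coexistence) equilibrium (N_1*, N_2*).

N_1* ≈ 618, N_2* ≈ 122

Setting both brackets to zero gives the nullclines N_1 + 0.91N_2 = 729 and 0.668N_1 + N_2 = 535.
Substituting N_2 = 535 - 0.668N_1 into the first: N_1(1 - 0.91·0.668) = 729 - 0.91·535.
So N_1* = 242/0.392 = 618, and then N_2* = 535 - 0.668·618 = 122.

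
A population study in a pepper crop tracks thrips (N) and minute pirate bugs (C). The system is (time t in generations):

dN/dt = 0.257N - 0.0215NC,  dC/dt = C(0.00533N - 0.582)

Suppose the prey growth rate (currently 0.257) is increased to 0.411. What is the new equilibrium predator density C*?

At the interior fixed point, setting dN/dt = 0 with N > 0 fixes C* = (prey growth rate)/(NC coefficient) — independent of the other coefficients.
With the change, C* = 0.411/0.0215 = 19.1; it rises from 12.

C* ≈ 19.1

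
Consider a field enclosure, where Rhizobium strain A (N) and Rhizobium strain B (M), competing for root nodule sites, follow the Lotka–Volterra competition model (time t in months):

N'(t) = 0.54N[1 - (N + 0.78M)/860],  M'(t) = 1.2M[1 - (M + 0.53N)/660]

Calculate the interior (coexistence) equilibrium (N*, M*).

Setting both brackets to zero gives the nullclines N + 0.78M = 860 and 0.53N + M = 660.
Substituting M = 660 - 0.53N into the first: N(1 - 0.78·0.53) = 860 - 0.78·660.
So N* = 345/0.587 = 588, and then M* = 660 - 0.53·588 = 348.

N* ≈ 588, M* ≈ 348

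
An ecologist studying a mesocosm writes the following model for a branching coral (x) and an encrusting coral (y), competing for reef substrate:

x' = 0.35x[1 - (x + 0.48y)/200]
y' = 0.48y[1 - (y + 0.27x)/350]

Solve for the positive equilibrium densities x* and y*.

Setting both brackets to zero gives the nullclines x + 0.48y = 200 and 0.27x + y = 350.
Substituting y = 350 - 0.27x into the first: x(1 - 0.48·0.27) = 200 - 0.48·350.
So x* = 32/0.87 = 36.8, and then y* = 350 - 0.27·36.8 = 340.

x* ≈ 36.8, y* ≈ 340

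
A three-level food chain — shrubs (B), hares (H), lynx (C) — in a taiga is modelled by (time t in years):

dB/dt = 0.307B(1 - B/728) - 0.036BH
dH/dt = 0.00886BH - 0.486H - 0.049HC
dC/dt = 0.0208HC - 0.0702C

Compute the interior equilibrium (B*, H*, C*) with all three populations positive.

B* ≈ 440, H* ≈ 3.38, C* ≈ 69.6

From dC/dt = 0: 0.0208H* = 0.0702, so H* = 3.38.
From dB/dt = 0: 0.307(1 - B*/728) = 0.036·3.38, giving B* = 728·(1 - 0.396) = 440.
From dH/dt = 0: 0.00886·440 - 0.486 = 0.049C*, so C* = 3.41/0.049 = 69.6.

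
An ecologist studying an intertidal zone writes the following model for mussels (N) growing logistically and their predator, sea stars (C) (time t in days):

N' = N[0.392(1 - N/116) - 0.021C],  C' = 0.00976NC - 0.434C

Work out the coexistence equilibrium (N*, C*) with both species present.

From dC/dt = 0 with C > 0: 0.00976N* = 0.434, so N* = 44.5.
Substitute into dN/dt = 0: 0.392(1 - 44.5/116) = 0.021C*.
The bracket is 0.617, giving C* = 0.242/0.021 = 11.5.

N* ≈ 44.5, C* ≈ 11.5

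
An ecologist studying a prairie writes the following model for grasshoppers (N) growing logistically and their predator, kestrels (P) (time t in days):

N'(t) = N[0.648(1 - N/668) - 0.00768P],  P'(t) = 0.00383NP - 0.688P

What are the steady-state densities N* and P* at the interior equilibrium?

From dP/dt = 0 with P > 0: 0.00383N* = 0.688, so N* = 180.
Substitute into dN/dt = 0: 0.648(1 - 180/668) = 0.00768P*.
The bracket is 0.731, giving P* = 0.474/0.00768 = 61.7.

N* ≈ 180, P* ≈ 61.7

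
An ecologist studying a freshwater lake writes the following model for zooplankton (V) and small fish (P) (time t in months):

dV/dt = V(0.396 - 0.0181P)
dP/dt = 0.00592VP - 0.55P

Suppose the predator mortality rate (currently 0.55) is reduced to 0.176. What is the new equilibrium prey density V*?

At the interior fixed point, setting dP/dt = 0 with P > 0 fixes V* = (predator death rate)/(VP coefficient) — independent of the other coefficients.
With the change, V* = 0.176/0.00592 = 29.7; it falls from 92.9.

V* ≈ 29.7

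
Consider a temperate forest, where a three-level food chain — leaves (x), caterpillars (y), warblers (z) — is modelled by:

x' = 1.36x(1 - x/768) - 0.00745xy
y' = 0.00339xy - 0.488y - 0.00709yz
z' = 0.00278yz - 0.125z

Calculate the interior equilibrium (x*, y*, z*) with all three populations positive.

From dz/dt = 0: 0.00278y* = 0.125, so y* = 45.
From dx/dt = 0: 1.36(1 - x*/768) = 0.00745·45, giving x* = 768·(1 - 0.246) = 579.
From dy/dt = 0: 0.00339·579 - 0.488 = 0.00709z*, so z* = 1.47/0.00709 = 208.

x* ≈ 579, y* ≈ 45, z* ≈ 208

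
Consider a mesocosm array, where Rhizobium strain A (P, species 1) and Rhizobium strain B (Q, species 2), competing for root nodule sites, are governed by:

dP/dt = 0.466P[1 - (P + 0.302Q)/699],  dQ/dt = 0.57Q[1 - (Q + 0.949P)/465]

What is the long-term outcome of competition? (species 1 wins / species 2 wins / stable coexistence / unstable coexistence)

Compare the nullcline intercepts: K1/α12 = 699/0.302 = 2310 > K2 = 465; K2/α21 = 465/0.949 = 490 < K1 = 699.
Since the inequalities point opposite ways, species 1 can invade but species 2 cannot.

species 1 excludes species 2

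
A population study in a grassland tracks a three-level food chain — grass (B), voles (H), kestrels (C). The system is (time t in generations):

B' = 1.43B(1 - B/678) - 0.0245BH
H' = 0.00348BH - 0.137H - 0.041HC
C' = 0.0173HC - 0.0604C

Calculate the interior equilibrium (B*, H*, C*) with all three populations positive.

B* ≈ 637, H* ≈ 3.49, C* ≈ 50.8

From dC/dt = 0: 0.0173H* = 0.0604, so H* = 3.49.
From dB/dt = 0: 1.43(1 - B*/678) = 0.0245·3.49, giving B* = 678·(1 - 0.0598) = 637.
From dH/dt = 0: 0.00348·637 - 0.137 = 0.041C*, so C* = 2.08/0.041 = 50.8.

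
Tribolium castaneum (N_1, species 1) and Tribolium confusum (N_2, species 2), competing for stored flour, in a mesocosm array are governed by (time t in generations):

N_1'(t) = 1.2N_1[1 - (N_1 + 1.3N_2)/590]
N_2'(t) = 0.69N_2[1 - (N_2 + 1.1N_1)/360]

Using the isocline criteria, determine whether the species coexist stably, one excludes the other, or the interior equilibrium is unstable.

Compare the nullcline intercepts: K1/α12 = 590/1.3 = 454 > K2 = 360; K2/α21 = 360/1.1 = 327 < K1 = 590.
Since the inequalities point opposite ways, species 1 can invade but species 2 cannot.

species 1 excludes species 2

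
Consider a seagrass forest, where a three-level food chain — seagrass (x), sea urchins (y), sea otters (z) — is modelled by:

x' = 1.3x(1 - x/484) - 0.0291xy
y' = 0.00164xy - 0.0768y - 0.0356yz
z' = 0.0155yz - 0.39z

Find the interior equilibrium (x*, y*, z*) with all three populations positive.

From dz/dt = 0: 0.0155y* = 0.39, so y* = 25.2.
From dx/dt = 0: 1.3(1 - x*/484) = 0.0291·25.2, giving x* = 484·(1 - 0.563) = 211.
From dy/dt = 0: 0.00164·211 - 0.0768 = 0.0356z*, so z* = 0.27/0.0356 = 7.58.

x* ≈ 211, y* ≈ 25.2, z* ≈ 7.58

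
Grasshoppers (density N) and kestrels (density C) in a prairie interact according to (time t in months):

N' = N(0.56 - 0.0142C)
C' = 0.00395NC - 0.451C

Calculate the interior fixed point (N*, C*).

N* ≈ 114, C* ≈ 39.4

Set dC/dt = 0 with C > 0: 0.00395N - 0.451 = 0, so N* = 0.451/0.00395 = 114.
Set dN/dt = 0 with N > 0: 0.56 - 0.0142C = 0, so C* = 0.56/0.0142 = 39.4.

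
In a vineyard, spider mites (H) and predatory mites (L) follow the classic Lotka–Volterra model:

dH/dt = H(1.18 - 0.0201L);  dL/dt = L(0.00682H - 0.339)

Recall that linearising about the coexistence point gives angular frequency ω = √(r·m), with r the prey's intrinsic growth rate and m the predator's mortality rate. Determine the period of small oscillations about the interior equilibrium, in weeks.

Here r = 1.18 and m = 0.339, so r·m = 0.4.
ω = √0.4 = 0.632 per week, hence T = 2π/ω ≈ 9.93 weeks.

T ≈ 9.93 weeks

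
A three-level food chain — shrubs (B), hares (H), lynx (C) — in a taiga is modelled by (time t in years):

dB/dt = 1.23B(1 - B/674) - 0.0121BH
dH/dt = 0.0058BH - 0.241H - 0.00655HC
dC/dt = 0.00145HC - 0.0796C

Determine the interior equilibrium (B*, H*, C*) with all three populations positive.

B* ≈ 310, H* ≈ 54.9, C* ≈ 238

From dC/dt = 0: 0.00145H* = 0.0796, so H* = 54.9.
From dB/dt = 0: 1.23(1 - B*/674) = 0.0121·54.9, giving B* = 674·(1 - 0.54) = 310.
From dH/dt = 0: 0.0058·310 - 0.241 = 0.00655C*, so C* = 1.56/0.00655 = 238.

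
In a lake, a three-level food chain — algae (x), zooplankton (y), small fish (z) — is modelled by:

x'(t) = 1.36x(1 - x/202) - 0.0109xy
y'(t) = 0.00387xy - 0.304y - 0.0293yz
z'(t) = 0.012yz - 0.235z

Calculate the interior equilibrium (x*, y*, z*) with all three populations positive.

x* ≈ 170, y* ≈ 19.6, z* ≈ 12.1

From dz/dt = 0: 0.012y* = 0.235, so y* = 19.6.
From dx/dt = 0: 1.36(1 - x*/202) = 0.0109·19.6, giving x* = 202·(1 - 0.157) = 170.
From dy/dt = 0: 0.00387·170 - 0.304 = 0.0293z*, so z* = 0.355/0.0293 = 12.1.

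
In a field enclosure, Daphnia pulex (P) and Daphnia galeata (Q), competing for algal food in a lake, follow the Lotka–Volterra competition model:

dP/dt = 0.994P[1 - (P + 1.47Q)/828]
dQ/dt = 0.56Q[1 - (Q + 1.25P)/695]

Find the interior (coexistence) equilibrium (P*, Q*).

Setting both brackets to zero gives the nullclines P + 1.47Q = 828 and 1.25P + Q = 695.
Substituting Q = 695 - 1.25P into the first: P(1 - 1.47·1.25) = 828 - 1.47·695.
So P* = -194/-0.837 = 231, and then Q* = 695 - 1.25·231 = 406.

P* ≈ 231, Q* ≈ 406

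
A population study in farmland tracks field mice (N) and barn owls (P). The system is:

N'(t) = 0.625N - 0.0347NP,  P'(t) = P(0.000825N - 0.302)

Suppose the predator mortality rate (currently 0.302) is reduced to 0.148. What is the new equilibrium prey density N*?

N* ≈ 179

At the interior fixed point, setting dP/dt = 0 with P > 0 fixes N* = (predator death rate)/(NP coefficient) — independent of the other coefficients.
With the change, N* = 0.148/0.000825 = 179; it falls from 366.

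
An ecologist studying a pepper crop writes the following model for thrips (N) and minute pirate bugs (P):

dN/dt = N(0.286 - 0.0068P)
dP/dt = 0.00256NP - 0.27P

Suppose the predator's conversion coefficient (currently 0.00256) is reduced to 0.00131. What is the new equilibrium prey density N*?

N* ≈ 206

At the interior fixed point, setting dP/dt = 0 with P > 0 fixes N* = (predator death rate)/(NP coefficient) — independent of the other coefficients.
With the change, N* = 0.27/0.00131 = 206; it rises from 105.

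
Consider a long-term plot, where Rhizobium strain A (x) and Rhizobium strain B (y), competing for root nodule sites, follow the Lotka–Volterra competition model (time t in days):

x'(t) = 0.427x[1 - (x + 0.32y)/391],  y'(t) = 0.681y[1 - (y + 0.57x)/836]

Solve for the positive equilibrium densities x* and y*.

Setting both brackets to zero gives the nullclines x + 0.32y = 391 and 0.57x + y = 836.
Substituting y = 836 - 0.57x into the first: x(1 - 0.32·0.57) = 391 - 0.32·836.
So x* = 123/0.818 = 151, and then y* = 836 - 0.57·151 = 750.

x* ≈ 151, y* ≈ 750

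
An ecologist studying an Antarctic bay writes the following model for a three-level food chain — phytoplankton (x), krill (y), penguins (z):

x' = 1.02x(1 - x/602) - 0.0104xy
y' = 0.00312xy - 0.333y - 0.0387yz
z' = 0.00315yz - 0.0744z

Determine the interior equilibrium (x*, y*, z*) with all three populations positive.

From dz/dt = 0: 0.00315y* = 0.0744, so y* = 23.6.
From dx/dt = 0: 1.02(1 - x*/602) = 0.0104·23.6, giving x* = 602·(1 - 0.241) = 457.
From dy/dt = 0: 0.00312·457 - 0.333 = 0.0387z*, so z* = 1.09/0.0387 = 28.2.

x* ≈ 457, y* ≈ 23.6, z* ≈ 28.2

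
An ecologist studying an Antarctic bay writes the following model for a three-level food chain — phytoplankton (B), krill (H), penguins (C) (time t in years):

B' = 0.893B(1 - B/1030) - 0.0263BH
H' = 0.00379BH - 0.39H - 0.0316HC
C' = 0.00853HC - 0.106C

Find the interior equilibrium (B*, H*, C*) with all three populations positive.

B* ≈ 653, H* ≈ 12.4, C* ≈ 66

From dC/dt = 0: 0.00853H* = 0.106, so H* = 12.4.
From dB/dt = 0: 0.893(1 - B*/1030) = 0.0263·12.4, giving B* = 1030·(1 - 0.366) = 653.
From dH/dt = 0: 0.00379·653 - 0.39 = 0.0316C*, so C* = 2.09/0.0316 = 66.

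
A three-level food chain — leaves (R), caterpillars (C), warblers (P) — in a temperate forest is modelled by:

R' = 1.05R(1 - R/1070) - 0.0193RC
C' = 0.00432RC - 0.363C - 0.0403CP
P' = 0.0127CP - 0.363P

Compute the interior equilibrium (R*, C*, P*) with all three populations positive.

From dP/dt = 0: 0.0127C* = 0.363, so C* = 28.6.
From dR/dt = 0: 1.05(1 - R*/1070) = 0.0193·28.6, giving R* = 1070·(1 - 0.525) = 508.
From dC/dt = 0: 0.00432·508 - 0.363 = 0.0403P*, so P* = 1.83/0.0403 = 45.4.

R* ≈ 508, C* ≈ 28.6, P* ≈ 45.4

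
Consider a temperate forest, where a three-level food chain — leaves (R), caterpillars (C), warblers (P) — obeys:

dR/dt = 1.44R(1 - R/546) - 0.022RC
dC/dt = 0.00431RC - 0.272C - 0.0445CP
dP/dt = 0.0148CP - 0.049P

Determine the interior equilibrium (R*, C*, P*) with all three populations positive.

From dP/dt = 0: 0.0148C* = 0.049, so C* = 3.31.
From dR/dt = 0: 1.44(1 - R*/546) = 0.022·3.31, giving R* = 546·(1 - 0.0506) = 518.
From dC/dt = 0: 0.00431·518 - 0.272 = 0.0445P*, so P* = 1.96/0.0445 = 44.1.

R* ≈ 518, C* ≈ 3.31, P* ≈ 44.1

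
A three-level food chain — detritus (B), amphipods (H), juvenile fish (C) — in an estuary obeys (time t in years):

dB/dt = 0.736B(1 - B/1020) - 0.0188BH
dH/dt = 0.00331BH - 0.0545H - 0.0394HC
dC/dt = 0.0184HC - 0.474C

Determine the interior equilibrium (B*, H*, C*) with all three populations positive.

From dC/dt = 0: 0.0184H* = 0.474, so H* = 25.8.
From dB/dt = 0: 0.736(1 - B*/1020) = 0.0188·25.8, giving B* = 1020·(1 - 0.658) = 349.
From dH/dt = 0: 0.00331·349 - 0.0545 = 0.0394C*, so C* = 1.1/0.0394 = 27.9.

B* ≈ 349, H* ≈ 25.8, C* ≈ 27.9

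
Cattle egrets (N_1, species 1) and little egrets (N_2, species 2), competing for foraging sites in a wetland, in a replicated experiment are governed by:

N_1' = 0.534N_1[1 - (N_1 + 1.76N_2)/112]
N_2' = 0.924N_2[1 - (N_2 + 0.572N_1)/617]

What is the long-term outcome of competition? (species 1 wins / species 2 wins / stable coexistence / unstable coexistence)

species 2 excludes species 1

Compare the nullcline intercepts: K1/α12 = 112/1.76 = 63.6 < K2 = 617; K2/α21 = 617/0.572 = 1080 > K1 = 112.
Since the inequalities point opposite ways, species 2 can invade but species 1 cannot.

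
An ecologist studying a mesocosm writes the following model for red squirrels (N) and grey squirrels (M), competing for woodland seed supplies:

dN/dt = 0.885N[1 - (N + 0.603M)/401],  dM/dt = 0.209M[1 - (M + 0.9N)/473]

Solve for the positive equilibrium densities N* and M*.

N* ≈ 253, M* ≈ 245

Setting both brackets to zero gives the nullclines N + 0.603M = 401 and 0.9N + M = 473.
Substituting M = 473 - 0.9N into the first: N(1 - 0.603·0.9) = 401 - 0.603·473.
So N* = 116/0.457 = 253, and then M* = 473 - 0.9·253 = 245.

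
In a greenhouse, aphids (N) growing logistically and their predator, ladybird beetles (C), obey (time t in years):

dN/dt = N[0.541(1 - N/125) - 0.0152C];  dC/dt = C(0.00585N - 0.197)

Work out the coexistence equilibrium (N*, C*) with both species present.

From dC/dt = 0 with C > 0: 0.00585N* = 0.197, so N* = 33.7.
Substitute into dN/dt = 0: 0.541(1 - 33.7/125) = 0.0152C*.
The bracket is 0.731, giving C* = 0.395/0.0152 = 26.

N* ≈ 33.7, C* ≈ 26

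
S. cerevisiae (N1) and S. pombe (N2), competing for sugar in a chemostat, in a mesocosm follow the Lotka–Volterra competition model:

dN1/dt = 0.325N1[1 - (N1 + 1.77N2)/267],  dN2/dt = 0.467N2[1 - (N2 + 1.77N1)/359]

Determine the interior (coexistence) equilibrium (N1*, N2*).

N1* ≈ 173, N2* ≈ 53.3

Setting both brackets to zero gives the nullclines N1 + 1.77N2 = 267 and 1.77N1 + N2 = 359.
Substituting N2 = 359 - 1.77N1 into the first: N1(1 - 1.77·1.77) = 267 - 1.77·359.
So N1* = -368/-2.13 = 173, and then N2* = 359 - 1.77·173 = 53.3.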